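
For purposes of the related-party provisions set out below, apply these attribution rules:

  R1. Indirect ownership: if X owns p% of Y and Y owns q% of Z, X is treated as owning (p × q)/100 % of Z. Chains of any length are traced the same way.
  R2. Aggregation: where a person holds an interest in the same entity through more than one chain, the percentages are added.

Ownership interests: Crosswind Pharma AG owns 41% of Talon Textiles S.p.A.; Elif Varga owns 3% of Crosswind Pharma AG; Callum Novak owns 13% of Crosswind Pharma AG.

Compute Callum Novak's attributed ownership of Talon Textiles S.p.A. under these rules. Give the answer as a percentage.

5.33%

Chain via Crosswind Pharma AG (R1): 13% × 41% = 5.33% of Talon Textiles S.p.A.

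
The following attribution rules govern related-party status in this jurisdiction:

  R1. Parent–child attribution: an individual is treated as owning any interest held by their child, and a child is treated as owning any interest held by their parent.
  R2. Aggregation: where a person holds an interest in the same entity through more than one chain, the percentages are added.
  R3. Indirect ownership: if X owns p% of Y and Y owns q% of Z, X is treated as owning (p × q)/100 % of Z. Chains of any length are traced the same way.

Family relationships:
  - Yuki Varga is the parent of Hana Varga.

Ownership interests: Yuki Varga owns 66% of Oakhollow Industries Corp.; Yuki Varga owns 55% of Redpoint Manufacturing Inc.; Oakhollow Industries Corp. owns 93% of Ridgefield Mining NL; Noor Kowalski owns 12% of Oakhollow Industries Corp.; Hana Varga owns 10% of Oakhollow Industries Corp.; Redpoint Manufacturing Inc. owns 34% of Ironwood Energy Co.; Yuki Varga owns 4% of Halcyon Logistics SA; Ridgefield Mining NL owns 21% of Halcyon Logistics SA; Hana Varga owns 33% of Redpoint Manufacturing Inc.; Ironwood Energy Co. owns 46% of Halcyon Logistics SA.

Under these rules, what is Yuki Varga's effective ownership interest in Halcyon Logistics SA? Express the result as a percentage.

32.606%

By parent–child attribution (R1), Yuki Varga is treated as also owning Hana Varga's interest in Oakhollow Industries Corp, giving 66% + 10% = 76%.
By parent–child attribution (R1), Yuki Varga is treated as also owning Hana Varga's interest in Redpoint Manufacturing Inc, giving 55% + 33% = 88%.
Chain via Oakhollow Industries Corp. → Ridgefield Mining NL (R3): 76% × 93% × 21% = 14.8428% of Halcyon Logistics SA.
Chain via Redpoint Manufacturing Inc. → Ironwood Energy Co. (R3): 88% × 34% × 46% = 13.7632% of Halcyon Logistics SA.
Direct interest in Halcyon Logistics SA: 4%.
Aggregating (R2): 14.8428% + 13.7632% + 4% = 32.606%.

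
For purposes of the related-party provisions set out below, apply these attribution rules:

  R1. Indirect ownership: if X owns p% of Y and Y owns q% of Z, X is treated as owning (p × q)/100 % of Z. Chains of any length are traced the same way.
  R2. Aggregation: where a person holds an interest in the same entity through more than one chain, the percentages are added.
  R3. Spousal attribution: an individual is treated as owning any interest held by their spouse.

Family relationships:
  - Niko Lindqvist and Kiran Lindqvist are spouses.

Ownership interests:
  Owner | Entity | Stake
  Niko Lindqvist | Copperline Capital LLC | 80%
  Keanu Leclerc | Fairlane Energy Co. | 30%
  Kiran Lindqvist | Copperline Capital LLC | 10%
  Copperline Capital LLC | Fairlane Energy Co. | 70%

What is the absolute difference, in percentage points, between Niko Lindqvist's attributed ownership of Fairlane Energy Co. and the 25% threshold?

38

By spousal attribution (R3), Niko Lindqvist is treated as also owning Kiran Lindqvist's interest in Copperline Capital LLC, giving 80% + 10% = 90%.
Chain via Copperline Capital LLC (R1): 90% × 70% = 63% of Fairlane Energy Co.
63% exceeds the 25% threshold by 38 percentage points.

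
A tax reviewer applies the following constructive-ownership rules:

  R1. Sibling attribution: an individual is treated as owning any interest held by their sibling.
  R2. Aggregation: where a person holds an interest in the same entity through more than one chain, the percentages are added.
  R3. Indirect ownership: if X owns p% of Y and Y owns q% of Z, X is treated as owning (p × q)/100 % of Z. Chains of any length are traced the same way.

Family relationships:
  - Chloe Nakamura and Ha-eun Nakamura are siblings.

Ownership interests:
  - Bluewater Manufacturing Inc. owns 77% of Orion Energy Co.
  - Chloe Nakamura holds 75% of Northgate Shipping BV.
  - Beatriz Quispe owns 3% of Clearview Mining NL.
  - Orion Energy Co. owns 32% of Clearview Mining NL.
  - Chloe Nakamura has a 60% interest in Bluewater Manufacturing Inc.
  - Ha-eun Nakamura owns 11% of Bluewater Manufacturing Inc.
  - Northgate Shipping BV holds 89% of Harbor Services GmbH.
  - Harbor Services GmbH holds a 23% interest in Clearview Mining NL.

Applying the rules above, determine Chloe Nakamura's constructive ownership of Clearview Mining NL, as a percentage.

32.8469%

By sibling attribution (R1), Chloe Nakamura is treated as also owning Ha-eun Nakamura's interest in Bluewater Manufacturing Inc, giving 60% + 11% = 71%.
Chain via Northgate Shipping BV → Harbor Services GmbH (R3): 75% × 89% × 23% = 15.3525% of Clearview Mining NL.
Chain via Bluewater Manufacturing Inc. → Orion Energy Co. (R3): 71% × 77% × 32% = 17.4944% of Clearview Mining NL.
Aggregating (R2): 15.3525% + 17.4944% = 32.8469%.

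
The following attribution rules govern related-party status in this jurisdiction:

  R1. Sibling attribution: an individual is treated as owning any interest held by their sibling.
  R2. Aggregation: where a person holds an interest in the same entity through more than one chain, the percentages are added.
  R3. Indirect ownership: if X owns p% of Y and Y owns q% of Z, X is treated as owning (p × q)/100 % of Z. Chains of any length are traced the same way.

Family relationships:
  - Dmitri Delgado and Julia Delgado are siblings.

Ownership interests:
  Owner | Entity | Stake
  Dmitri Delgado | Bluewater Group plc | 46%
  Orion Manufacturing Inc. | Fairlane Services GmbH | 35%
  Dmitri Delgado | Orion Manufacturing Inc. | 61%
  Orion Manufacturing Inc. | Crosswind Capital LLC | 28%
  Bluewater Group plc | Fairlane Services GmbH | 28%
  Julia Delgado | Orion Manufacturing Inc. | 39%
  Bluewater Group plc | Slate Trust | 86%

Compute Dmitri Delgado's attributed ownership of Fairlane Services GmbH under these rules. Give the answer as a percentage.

By sibling attribution (R1), Dmitri Delgado is treated as also owning Julia Delgado's interest in Orion Manufacturing Inc, giving 61% + 39% = 100%.
Chain via Bluewater Group plc (R3): 46% × 28% = 12.88% of Fairlane Services GmbH.
Chain via Orion Manufacturing Inc. (R3): 100% × 35% = 35% of Fairlane Services GmbH.
Aggregating (R2): 12.88% + 35% = 47.88%.

47.88%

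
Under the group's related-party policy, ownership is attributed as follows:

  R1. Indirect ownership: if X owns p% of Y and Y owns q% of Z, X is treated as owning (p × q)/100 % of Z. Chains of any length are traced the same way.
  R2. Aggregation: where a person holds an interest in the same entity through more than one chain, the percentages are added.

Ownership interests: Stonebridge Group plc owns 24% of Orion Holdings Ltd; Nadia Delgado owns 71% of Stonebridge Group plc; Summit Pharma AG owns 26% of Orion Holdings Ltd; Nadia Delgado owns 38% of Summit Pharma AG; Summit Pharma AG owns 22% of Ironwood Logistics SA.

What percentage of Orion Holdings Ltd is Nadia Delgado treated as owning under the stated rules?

26.92%

Chain via Stonebridge Group plc (R1): 71% × 24% = 17.04% of Orion Holdings Ltd.
Chain via Summit Pharma AG (R1): 38% × 26% = 9.88% of Orion Holdings Ltd.
Aggregating (R2): 17.04% + 9.88% = 26.92%.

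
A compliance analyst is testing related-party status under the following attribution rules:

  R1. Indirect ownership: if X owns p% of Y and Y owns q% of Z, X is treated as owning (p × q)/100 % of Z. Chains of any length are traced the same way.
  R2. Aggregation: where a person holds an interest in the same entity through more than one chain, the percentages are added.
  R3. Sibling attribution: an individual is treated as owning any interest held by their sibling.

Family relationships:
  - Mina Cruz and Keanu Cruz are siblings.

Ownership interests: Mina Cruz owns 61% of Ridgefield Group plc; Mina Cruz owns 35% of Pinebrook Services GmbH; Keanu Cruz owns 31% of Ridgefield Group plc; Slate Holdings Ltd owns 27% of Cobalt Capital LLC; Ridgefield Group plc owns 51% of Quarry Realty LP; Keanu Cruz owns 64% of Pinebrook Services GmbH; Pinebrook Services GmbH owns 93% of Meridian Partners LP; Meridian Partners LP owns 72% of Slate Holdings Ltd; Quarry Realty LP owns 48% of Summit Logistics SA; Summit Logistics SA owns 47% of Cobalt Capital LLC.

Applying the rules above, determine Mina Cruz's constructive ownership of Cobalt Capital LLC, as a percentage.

28.48356%

By sibling attribution (R3), Mina Cruz is treated as also owning Keanu Cruz's interest in Ridgefield Group plc, giving 61% + 31% = 92%.
By sibling attribution (R3), Mina Cruz is treated as also owning Keanu Cruz's interest in Pinebrook Services GmbH, giving 35% + 64% = 99%.
Chain via Ridgefield Group plc → Quarry Realty LP → Summit Logistics SA (R1): 92% × 51% × 48% × 47% = 10.585152% of Cobalt Capital LLC.
Chain via Pinebrook Services GmbH → Meridian Partners LP → Slate Holdings Ltd (R1): 99% × 93% × 72% × 27% = 17.898408% of Cobalt Capital LLC.
Aggregating (R2): 10.585152% + 17.898408% = 28.48356%.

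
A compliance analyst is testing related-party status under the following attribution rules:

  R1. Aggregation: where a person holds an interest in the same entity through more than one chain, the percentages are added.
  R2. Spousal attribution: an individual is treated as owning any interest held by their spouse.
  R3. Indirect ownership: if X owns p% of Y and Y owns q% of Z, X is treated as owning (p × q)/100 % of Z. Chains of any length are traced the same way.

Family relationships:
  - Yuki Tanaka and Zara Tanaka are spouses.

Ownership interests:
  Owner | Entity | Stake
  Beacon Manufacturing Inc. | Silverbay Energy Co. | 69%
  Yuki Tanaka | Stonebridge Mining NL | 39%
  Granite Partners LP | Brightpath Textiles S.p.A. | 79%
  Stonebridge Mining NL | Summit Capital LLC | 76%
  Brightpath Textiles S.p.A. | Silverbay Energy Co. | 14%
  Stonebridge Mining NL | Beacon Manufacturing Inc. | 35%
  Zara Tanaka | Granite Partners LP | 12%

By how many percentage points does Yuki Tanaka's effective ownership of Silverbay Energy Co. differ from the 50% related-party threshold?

By spousal attribution (R2), Yuki Tanaka is treated as owning Zara Tanaka's 12% interest in Granite Partners LP.
Chain via Stonebridge Mining NL → Beacon Manufacturing Inc. (R3): 39% × 35% × 69% = 9.4185% of Silverbay Energy Co.
Chain via Granite Partners LP → Brightpath Textiles S.p.A. (R3): 12% × 79% × 14% = 1.3272% of Silverbay Energy Co.
Aggregating (R1): 9.4185% + 1.3272% = 10.7457%.
10.7457% falls short of the 50% threshold by 39.2543 percentage points.

39.2543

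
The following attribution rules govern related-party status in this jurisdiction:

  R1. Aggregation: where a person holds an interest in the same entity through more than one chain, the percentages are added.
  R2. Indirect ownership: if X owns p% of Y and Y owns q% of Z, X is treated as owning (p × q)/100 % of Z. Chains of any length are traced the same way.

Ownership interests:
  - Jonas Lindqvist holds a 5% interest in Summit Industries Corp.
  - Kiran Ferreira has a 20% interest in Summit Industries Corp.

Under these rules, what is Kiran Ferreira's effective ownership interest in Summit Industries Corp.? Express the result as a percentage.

20%

Direct interest in Summit Industries Corp: 20%.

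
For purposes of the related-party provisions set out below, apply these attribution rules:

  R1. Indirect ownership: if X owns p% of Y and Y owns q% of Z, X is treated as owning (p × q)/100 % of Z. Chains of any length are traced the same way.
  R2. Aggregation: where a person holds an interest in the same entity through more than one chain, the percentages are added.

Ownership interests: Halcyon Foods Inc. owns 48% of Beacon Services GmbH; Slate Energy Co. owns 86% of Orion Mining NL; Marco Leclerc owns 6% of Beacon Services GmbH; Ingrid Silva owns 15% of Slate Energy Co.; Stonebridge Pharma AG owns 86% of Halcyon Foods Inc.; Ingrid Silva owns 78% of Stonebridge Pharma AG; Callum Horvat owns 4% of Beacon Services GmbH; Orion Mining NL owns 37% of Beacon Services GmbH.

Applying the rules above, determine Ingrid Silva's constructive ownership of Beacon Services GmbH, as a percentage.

Chain via Stonebridge Pharma AG → Halcyon Foods Inc. (R1): 78% × 86% × 48% = 32.1984% of Beacon Services GmbH.
Chain via Slate Energy Co. → Orion Mining NL (R1): 15% × 86% × 37% = 4.773% of Beacon Services GmbH.
Aggregating (R2): 32.1984% + 4.773% = 36.9714%.

36.9714%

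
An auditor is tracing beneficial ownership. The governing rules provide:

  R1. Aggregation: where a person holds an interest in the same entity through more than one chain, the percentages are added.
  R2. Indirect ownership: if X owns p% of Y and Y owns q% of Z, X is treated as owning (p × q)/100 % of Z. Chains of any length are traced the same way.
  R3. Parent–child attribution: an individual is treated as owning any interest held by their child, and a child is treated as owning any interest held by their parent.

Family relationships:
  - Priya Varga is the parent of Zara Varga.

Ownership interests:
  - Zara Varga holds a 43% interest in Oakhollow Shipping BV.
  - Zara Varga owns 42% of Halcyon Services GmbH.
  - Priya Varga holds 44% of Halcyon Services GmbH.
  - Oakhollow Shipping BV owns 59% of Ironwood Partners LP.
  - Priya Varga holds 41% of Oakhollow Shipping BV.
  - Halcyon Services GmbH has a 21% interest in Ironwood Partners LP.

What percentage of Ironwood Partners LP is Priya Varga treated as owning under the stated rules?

67.62%

By parent–child attribution (R3), Priya Varga is treated as also owning Zara Varga's interest in Oakhollow Shipping BV, giving 41% + 43% = 84%.
By parent–child attribution (R3), Priya Varga is treated as also owning Zara Varga's interest in Halcyon Services GmbH, giving 44% + 42% = 86%.
Chain via Oakhollow Shipping BV (R2): 84% × 59% = 49.56% of Ironwood Partners LP.
Chain via Halcyon Services GmbH (R2): 86% × 21% = 18.06% of Ironwood Partners LP.
Aggregating (R1): 49.56% + 18.06% = 67.62%.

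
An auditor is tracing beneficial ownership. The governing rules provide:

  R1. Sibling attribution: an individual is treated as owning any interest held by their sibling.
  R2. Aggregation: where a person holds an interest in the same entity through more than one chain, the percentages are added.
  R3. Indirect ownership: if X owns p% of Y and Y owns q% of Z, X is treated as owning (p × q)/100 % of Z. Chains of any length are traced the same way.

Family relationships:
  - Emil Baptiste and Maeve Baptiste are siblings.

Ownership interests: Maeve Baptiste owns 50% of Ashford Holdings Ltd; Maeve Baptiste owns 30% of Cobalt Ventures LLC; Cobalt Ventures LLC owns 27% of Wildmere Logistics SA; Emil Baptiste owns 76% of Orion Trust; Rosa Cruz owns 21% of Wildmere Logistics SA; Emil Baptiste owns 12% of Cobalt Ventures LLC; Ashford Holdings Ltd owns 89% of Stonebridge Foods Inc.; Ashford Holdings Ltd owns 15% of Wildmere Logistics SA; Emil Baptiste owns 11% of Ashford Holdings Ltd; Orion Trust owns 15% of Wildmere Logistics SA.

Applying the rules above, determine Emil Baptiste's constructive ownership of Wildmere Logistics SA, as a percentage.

31.89%

By sibling attribution (R1), Emil Baptiste is treated as also owning Maeve Baptiste's interest in Ashford Holdings Ltd, giving 11% + 50% = 61%.
By sibling attribution (R1), Emil Baptiste is treated as also owning Maeve Baptiste's interest in Cobalt Ventures LLC, giving 12% + 30% = 42%.
Chain via Ashford Holdings Ltd (R3): 61% × 15% = 9.15% of Wildmere Logistics SA.
Chain via Cobalt Ventures LLC (R3): 42% × 27% = 11.34% of Wildmere Logistics SA.
Chain via Orion Trust (R3): 76% × 15% = 11.4% of Wildmere Logistics SA.
Aggregating (R2): 9.15% + 11.34% + 11.4% = 31.89%.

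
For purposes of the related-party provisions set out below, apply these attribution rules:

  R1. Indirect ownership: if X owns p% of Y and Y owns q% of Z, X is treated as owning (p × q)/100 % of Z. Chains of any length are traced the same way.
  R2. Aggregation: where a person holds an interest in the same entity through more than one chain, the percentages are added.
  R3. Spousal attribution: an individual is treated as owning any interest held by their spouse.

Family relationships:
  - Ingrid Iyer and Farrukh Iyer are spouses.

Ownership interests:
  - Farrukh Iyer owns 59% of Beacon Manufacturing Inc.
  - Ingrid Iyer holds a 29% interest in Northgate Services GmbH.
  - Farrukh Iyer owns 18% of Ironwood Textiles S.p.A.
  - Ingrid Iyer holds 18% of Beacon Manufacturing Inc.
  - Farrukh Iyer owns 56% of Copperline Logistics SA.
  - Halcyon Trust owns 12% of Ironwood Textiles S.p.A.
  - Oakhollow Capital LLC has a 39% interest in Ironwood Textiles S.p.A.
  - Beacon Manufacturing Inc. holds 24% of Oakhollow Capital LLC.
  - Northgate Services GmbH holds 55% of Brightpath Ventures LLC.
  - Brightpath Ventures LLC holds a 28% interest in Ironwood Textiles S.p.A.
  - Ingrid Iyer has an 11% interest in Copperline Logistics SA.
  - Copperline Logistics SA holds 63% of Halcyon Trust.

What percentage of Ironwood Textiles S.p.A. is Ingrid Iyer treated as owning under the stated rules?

34.7384%

By spousal attribution (R3), Ingrid Iyer is treated as also owning Farrukh Iyer's interest in Copperline Logistics SA, giving 11% + 56% = 67%.
By spousal attribution (R3), Ingrid Iyer is treated as also owning Farrukh Iyer's interest in Beacon Manufacturing Inc, giving 18% + 59% = 77%.
By spousal attribution (R3), Ingrid Iyer is treated as owning Farrukh Iyer's 18% interest in Ironwood Textiles S.p.A.
Chain via Copperline Logistics SA → Halcyon Trust (R1): 67% × 63% × 12% = 5.0652% of Ironwood Textiles S.p.A.
Chain via Beacon Manufacturing Inc. → Oakhollow Capital LLC (R1): 77% × 24% × 39% = 7.2072% of Ironwood Textiles S.p.A.
Chain via Northgate Services GmbH → Brightpath Ventures LLC (R1): 29% × 55% × 28% = 4.466% of Ironwood Textiles S.p.A.
Direct interest in Ironwood Textiles S.p.A: 18%.
Aggregating (R2): 5.0652% + 7.2072% + 4.466% + 18% = 34.7384%.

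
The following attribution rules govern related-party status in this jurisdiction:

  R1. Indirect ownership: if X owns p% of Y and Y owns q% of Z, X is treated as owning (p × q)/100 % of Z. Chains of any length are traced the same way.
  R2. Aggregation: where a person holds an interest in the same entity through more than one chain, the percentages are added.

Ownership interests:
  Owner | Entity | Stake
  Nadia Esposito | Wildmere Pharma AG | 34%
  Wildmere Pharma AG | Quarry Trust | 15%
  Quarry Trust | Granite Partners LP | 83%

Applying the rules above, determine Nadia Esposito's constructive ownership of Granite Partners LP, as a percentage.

Chain via Wildmere Pharma AG → Quarry Trust (R1): 34% × 15% × 83% = 4.233% of Granite Partners LP.

4.233%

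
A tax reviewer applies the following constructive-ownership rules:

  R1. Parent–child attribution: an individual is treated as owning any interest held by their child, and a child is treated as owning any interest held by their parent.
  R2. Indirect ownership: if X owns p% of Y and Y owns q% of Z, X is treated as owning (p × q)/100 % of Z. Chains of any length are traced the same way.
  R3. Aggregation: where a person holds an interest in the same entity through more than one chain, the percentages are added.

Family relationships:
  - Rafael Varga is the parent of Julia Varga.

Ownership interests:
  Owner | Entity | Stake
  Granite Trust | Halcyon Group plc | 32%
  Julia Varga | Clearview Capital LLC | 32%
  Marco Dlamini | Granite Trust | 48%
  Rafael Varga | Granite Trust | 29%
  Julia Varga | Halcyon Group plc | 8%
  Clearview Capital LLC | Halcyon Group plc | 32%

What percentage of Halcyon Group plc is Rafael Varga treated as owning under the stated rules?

27.52%

By parent–child attribution (R1), Rafael Varga is treated as owning Julia Varga's 32% interest in Clearview Capital LLC.
By parent–child attribution (R1), Rafael Varga is treated as owning Julia Varga's 8% interest in Halcyon Group plc.
Chain via Granite Trust (R2): 29% × 32% = 9.28% of Halcyon Group plc.
Chain via Clearview Capital LLC (R2): 32% × 32% = 10.24% of Halcyon Group plc.
Direct interest in Halcyon Group plc: 8%.
Aggregating (R3): 9.28% + 10.24% + 8% = 27.52%.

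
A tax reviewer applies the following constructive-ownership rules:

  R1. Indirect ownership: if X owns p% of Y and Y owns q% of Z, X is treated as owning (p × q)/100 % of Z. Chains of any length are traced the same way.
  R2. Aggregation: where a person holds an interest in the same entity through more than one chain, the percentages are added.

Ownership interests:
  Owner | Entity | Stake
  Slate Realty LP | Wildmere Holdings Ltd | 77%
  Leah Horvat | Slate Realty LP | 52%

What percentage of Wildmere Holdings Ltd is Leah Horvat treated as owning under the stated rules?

40.04%

Chain via Slate Realty LP (R1): 52% × 77% = 40.04% of Wildmere Holdings Ltd.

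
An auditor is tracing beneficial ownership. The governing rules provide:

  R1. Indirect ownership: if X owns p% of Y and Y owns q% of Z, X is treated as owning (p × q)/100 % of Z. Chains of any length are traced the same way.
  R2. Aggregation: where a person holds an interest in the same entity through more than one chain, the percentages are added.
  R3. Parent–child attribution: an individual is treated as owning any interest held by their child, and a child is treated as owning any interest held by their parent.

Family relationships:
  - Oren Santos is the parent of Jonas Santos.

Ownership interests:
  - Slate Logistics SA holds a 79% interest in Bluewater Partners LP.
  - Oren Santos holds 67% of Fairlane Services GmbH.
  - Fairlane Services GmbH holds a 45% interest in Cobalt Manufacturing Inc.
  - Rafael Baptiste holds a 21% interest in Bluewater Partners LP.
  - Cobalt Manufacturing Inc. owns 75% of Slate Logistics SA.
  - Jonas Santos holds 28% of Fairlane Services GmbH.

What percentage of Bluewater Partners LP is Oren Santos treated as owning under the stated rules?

25.329375%

By parent–child attribution (R3), Oren Santos is treated as also owning Jonas Santos's interest in Fairlane Services GmbH, giving 67% + 28% = 95%.
Chain via Fairlane Services GmbH → Cobalt Manufacturing Inc. → Slate Logistics SA (R1): 95% × 45% × 75% × 79% = 25.329375% of Bluewater Partners LP.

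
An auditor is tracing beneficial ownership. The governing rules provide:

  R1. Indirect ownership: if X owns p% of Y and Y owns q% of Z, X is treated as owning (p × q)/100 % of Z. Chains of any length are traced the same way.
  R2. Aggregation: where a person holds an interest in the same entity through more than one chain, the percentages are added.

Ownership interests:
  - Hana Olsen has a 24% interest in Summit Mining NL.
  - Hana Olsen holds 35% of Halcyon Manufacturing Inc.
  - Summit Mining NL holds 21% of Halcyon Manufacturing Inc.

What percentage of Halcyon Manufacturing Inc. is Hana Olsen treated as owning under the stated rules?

Chain via Summit Mining NL (R1): 24% × 21% = 5.04% of Halcyon Manufacturing Inc.
Direct interest in Halcyon Manufacturing Inc: 35%.
Aggregating (R2): 5.04% + 35% = 40.04%.

40.04%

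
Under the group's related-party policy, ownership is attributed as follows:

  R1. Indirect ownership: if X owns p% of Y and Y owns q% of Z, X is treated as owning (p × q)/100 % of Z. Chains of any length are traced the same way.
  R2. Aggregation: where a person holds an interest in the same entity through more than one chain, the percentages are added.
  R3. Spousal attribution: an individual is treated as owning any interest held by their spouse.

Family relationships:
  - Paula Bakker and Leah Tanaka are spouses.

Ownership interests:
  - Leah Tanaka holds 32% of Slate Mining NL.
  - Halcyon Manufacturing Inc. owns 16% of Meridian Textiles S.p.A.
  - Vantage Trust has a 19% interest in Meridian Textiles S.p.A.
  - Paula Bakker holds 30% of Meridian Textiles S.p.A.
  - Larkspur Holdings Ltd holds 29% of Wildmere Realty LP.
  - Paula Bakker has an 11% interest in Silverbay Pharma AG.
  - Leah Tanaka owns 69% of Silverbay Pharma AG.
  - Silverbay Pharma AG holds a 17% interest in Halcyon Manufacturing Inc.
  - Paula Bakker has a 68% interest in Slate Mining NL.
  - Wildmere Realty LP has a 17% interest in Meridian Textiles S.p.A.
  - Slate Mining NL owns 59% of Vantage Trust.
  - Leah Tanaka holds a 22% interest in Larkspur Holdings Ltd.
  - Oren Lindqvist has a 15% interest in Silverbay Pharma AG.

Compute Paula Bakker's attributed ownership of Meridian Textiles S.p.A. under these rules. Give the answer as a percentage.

By spousal attribution (R3), Paula Bakker is treated as also owning Leah Tanaka's interest in Slate Mining NL, giving 68% + 32% = 100%.
By spousal attribution (R3), Paula Bakker is treated as also owning Leah Tanaka's interest in Silverbay Pharma AG, giving 11% + 69% = 80%.
By spousal attribution (R3), Paula Bakker is treated as owning Leah Tanaka's 22% interest in Larkspur Holdings Ltd.
Chain via Slate Mining NL → Vantage Trust (R1): 100% × 59% × 19% = 11.21% of Meridian Textiles S.p.A.
Chain via Silverbay Pharma AG → Halcyon Manufacturing Inc. (R1): 80% × 17% × 16% = 2.176% of Meridian Textiles S.p.A.
Direct interest in Meridian Textiles S.p.A: 30%.
Chain via Larkspur Holdings Ltd → Wildmere Realty LP (R1): 22% × 29% × 17% = 1.0846% of Meridian Textiles S.p.A.
Aggregating (R2): 11.21% + 2.176% + 30% + 1.0846% = 44.4706%.

44.4706%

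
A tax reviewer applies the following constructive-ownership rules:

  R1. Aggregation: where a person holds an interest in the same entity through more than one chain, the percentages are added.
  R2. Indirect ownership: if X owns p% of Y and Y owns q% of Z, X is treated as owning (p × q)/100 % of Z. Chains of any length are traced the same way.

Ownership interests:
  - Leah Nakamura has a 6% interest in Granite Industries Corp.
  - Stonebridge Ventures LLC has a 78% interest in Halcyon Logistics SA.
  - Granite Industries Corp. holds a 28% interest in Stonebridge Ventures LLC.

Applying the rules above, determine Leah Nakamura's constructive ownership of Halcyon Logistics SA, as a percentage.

Chain via Granite Industries Corp. → Stonebridge Ventures LLC (R2): 6% × 28% × 78% = 1.3104% of Halcyon Logistics SA.

1.3104%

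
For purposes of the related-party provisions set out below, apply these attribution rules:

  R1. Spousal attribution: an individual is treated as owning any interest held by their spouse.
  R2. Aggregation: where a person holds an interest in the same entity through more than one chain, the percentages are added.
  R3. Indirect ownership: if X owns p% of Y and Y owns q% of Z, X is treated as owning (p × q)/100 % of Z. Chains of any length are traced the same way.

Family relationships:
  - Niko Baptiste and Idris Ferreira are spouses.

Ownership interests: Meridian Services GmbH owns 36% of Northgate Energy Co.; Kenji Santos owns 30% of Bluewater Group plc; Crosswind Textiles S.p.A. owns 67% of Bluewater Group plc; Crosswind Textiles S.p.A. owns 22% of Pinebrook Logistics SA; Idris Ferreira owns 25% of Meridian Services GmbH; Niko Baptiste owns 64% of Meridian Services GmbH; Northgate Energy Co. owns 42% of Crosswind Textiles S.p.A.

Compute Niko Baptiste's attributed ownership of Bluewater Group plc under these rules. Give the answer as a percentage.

9.016056%

By spousal attribution (R1), Niko Baptiste is treated as also owning Idris Ferreira's interest in Meridian Services GmbH, giving 64% + 25% = 89%.
Chain via Meridian Services GmbH → Northgate Energy Co. → Crosswind Textiles S.p.A. (R3): 89% × 36% × 42% × 67% = 9.016056% of Bluewater Group plc.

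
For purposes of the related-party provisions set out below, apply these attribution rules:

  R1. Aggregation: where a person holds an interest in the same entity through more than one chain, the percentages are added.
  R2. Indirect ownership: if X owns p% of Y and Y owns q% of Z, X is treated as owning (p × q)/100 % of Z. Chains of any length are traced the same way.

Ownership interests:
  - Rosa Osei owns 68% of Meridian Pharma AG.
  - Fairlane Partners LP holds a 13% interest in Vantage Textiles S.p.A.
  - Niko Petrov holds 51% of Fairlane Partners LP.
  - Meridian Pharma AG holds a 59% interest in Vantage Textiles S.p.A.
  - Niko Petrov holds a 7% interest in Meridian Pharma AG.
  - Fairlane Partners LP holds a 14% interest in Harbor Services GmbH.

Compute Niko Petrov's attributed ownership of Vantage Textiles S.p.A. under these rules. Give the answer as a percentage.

Chain via Fairlane Partners LP (R2): 51% × 13% = 6.63% of Vantage Textiles S.p.A.
Chain via Meridian Pharma AG (R2): 7% × 59% = 4.13% of Vantage Textiles S.p.A.
Aggregating (R1): 6.63% + 4.13% = 10.76%.

10.76%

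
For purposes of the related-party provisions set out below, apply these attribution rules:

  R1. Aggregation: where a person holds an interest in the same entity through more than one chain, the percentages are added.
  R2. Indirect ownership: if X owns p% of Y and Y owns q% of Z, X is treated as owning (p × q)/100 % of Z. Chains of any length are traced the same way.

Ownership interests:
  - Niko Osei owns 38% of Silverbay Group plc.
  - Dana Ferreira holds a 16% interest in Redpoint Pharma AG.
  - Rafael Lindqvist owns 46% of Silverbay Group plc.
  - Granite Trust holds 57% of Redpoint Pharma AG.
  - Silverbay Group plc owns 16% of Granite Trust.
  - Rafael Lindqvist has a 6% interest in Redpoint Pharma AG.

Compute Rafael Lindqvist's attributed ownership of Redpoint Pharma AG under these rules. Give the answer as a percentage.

10.1952%

Chain via Silverbay Group plc → Granite Trust (R2): 46% × 16% × 57% = 4.1952% of Redpoint Pharma AG.
Direct interest in Redpoint Pharma AG: 6%.
Aggregating (R1): 4.1952% + 6% = 10.1952%.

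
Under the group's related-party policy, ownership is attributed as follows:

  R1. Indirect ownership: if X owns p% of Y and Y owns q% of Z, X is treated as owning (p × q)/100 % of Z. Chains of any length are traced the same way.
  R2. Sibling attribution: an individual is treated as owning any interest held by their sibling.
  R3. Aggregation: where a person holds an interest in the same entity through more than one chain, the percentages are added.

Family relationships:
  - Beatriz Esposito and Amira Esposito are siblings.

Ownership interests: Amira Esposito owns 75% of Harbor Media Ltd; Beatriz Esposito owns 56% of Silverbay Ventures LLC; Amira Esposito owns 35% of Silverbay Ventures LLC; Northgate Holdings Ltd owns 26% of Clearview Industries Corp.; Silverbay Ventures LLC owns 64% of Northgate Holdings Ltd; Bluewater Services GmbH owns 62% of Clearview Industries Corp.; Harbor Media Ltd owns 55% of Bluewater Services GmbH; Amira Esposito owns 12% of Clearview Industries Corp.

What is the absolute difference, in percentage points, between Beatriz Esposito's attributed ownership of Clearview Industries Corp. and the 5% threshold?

47.7174

By sibling attribution (R2), Beatriz Esposito is treated as also owning Amira Esposito's interest in Silverbay Ventures LLC, giving 56% + 35% = 91%.
By sibling attribution (R2), Beatriz Esposito is treated as owning Amira Esposito's 75% interest in Harbor Media Ltd.
By sibling attribution (R2), Beatriz Esposito is treated as owning Amira Esposito's 12% interest in Clearview Industries Corp.
Chain via Silverbay Ventures LLC → Northgate Holdings Ltd (R1): 91% × 64% × 26% = 15.1424% of Clearview Industries Corp.
Chain via Harbor Media Ltd → Bluewater Services GmbH (R1): 75% × 55% × 62% = 25.575% of Clearview Industries Corp.
Direct interest in Clearview Industries Corp: 12%.
Aggregating (R3): 15.1424% + 25.575% + 12% = 52.7174%.
52.7174% exceeds the 5% threshold by 47.7174 percentage points.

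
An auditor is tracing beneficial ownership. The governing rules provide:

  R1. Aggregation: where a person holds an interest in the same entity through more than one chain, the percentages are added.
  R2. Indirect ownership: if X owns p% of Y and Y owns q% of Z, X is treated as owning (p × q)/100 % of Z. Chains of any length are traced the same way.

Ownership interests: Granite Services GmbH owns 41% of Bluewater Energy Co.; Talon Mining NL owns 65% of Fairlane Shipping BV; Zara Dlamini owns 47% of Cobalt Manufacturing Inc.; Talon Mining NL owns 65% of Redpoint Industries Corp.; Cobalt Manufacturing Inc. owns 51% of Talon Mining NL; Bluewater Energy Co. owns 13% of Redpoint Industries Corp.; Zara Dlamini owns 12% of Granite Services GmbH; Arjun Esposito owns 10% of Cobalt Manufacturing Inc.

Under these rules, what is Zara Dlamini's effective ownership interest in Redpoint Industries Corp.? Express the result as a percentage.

Chain via Cobalt Manufacturing Inc. → Talon Mining NL (R2): 47% × 51% × 65% = 15.5805% of Redpoint Industries Corp.
Chain via Granite Services GmbH → Bluewater Energy Co. (R2): 12% × 41% × 13% = 0.6396% of Redpoint Industries Corp.
Aggregating (R1): 15.5805% + 0.6396% = 16.2201%.

16.2201%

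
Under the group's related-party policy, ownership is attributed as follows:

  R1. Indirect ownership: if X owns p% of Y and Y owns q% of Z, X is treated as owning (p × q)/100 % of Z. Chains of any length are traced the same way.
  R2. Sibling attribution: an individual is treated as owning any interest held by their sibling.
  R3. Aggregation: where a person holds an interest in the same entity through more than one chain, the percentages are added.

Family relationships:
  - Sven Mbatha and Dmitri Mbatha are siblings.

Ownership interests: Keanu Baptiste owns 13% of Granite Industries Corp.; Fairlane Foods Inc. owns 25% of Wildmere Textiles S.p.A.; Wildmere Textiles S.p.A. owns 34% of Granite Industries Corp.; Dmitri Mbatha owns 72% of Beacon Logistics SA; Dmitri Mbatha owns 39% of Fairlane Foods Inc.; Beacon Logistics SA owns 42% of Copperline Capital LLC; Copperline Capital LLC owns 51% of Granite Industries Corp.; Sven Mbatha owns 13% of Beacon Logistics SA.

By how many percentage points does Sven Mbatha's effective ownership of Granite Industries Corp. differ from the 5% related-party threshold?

16.522

By sibling attribution (R2), Sven Mbatha is treated as also owning Dmitri Mbatha's interest in Beacon Logistics SA, giving 13% + 72% = 85%.
By sibling attribution (R2), Sven Mbatha is treated as owning Dmitri Mbatha's 39% interest in Fairlane Foods Inc.
Chain via Beacon Logistics SA → Copperline Capital LLC (R1): 85% × 42% × 51% = 18.207% of Granite Industries Corp.
Chain via Fairlane Foods Inc. → Wildmere Textiles S.p.A. (R1): 39% × 25% × 34% = 3.315% of Granite Industries Corp.
Aggregating (R3): 18.207% + 3.315% = 21.522%.
21.522% exceeds the 5% threshold by 16.522 percentage points.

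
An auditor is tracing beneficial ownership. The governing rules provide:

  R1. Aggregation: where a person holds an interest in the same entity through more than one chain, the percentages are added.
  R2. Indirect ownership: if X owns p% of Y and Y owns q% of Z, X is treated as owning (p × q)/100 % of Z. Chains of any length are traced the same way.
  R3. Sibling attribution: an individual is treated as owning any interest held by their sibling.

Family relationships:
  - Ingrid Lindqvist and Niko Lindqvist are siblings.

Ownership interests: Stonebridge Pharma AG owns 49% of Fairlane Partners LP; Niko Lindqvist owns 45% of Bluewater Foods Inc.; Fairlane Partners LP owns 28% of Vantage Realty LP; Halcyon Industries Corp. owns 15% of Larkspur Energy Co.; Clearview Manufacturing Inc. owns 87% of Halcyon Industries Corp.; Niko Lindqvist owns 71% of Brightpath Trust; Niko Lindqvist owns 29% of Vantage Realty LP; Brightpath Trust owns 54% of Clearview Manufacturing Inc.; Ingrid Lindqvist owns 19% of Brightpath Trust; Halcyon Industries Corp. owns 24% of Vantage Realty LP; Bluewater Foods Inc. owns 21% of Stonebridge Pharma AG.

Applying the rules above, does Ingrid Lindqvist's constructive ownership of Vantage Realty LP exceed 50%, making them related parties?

No

By sibling attribution (R3), Ingrid Lindqvist is treated as also owning Niko Lindqvist's interest in Brightpath Trust, giving 19% + 71% = 90%.
By sibling attribution (R3), Ingrid Lindqvist is treated as owning Niko Lindqvist's 45% interest in Bluewater Foods Inc.
By sibling attribution (R3), Ingrid Lindqvist is treated as owning Niko Lindqvist's 29% interest in Vantage Realty LP.
Chain via Brightpath Trust → Clearview Manufacturing Inc. → Halcyon Industries Corp. (R2): 90% × 54% × 87% × 24% = 10.14768% of Vantage Realty LP.
Chain via Bluewater Foods Inc. → Stonebridge Pharma AG → Fairlane Partners LP (R2): 45% × 21% × 49% × 28% = 1.29654% of Vantage Realty LP.
Direct interest in Vantage Realty LP: 29%.
Aggregating (R1): 10.14768% + 1.29654% + 29% = 40.44422%.
40.44422% does not exceed the 50% threshold, so Ingrid is not a related party to Vantage Realty LP.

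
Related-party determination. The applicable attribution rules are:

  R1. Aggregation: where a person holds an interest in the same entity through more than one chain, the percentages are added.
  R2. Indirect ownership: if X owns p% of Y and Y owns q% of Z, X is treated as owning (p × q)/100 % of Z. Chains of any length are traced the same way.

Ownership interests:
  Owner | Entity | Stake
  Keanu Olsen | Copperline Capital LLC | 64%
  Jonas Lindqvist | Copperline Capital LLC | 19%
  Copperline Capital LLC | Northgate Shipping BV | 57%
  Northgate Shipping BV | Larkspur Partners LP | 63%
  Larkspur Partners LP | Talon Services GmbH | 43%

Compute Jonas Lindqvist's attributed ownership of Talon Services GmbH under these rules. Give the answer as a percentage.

Chain via Copperline Capital LLC → Northgate Shipping BV → Larkspur Partners LP (R2): 19% × 57% × 63% × 43% = 2.933847% of Talon Services GmbH.

2.933847%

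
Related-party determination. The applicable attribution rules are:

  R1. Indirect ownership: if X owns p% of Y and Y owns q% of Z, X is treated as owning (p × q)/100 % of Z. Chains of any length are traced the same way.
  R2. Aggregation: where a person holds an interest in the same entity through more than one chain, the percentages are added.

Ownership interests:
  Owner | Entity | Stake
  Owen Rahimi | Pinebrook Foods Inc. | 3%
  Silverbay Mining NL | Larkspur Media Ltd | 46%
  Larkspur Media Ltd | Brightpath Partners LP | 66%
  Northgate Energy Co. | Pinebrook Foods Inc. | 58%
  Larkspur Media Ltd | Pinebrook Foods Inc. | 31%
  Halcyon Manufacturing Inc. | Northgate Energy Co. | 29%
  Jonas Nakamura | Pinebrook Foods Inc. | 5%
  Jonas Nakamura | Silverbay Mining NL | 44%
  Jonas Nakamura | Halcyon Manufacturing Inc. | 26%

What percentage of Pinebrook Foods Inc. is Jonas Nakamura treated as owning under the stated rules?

Chain via Silverbay Mining NL → Larkspur Media Ltd (R1): 44% × 46% × 31% = 6.2744% of Pinebrook Foods Inc.
Chain via Halcyon Manufacturing Inc. → Northgate Energy Co. (R1): 26% × 29% × 58% = 4.3732% of Pinebrook Foods Inc.
Direct interest in Pinebrook Foods Inc: 5%.
Aggregating (R2): 6.2744% + 4.3732% + 5% = 15.6476%.

15.6476%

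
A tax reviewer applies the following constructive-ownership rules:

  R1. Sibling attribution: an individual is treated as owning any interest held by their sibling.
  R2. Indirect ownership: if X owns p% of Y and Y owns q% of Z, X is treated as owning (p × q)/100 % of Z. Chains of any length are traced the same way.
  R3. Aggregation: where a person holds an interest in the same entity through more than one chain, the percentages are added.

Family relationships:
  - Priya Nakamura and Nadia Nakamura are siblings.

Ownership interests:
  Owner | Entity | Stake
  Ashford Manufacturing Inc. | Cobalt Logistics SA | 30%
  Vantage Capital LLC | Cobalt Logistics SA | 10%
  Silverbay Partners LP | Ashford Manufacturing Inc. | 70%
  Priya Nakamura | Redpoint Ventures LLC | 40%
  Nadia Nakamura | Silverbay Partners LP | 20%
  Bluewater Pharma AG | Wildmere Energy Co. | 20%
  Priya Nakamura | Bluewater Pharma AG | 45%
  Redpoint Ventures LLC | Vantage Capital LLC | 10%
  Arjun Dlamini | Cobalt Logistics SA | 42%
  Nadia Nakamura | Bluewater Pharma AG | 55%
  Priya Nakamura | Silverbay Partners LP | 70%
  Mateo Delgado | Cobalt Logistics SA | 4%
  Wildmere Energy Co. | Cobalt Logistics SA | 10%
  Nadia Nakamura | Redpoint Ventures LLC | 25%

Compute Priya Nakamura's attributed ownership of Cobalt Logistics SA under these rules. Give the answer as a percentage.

By sibling attribution (R1), Priya Nakamura is treated as also owning Nadia Nakamura's interest in Bluewater Pharma AG, giving 45% + 55% = 100%.
By sibling attribution (R1), Priya Nakamura is treated as also owning Nadia Nakamura's interest in Silverbay Partners LP, giving 70% + 20% = 90%.
By sibling attribution (R1), Priya Nakamura is treated as also owning Nadia Nakamura's interest in Redpoint Ventures LLC, giving 40% + 25% = 65%.
Chain via Bluewater Pharma AG → Wildmere Energy Co. (R2): 100% × 20% × 10% = 2% of Cobalt Logistics SA.
Chain via Silverbay Partners LP → Ashford Manufacturing Inc. (R2): 90% × 70% × 30% = 18.9% of Cobalt Logistics SA.
Chain via Redpoint Ventures LLC → Vantage Capital LLC (R2): 65% × 10% × 10% = 0.65% of Cobalt Logistics SA.
Aggregating (R3): 2% + 18.9% + 0.65% = 21.55%.

21.55%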